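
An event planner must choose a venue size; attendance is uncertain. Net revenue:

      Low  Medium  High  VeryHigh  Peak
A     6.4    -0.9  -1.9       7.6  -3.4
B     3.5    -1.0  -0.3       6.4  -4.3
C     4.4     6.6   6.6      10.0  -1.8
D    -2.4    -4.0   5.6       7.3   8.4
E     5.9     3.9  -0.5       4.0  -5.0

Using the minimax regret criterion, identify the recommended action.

Column bests: Low=6.4, Medium=6.6, High=6.6, VeryHigh=10.0, Peak=8.4.
A regrets: 0.0, 7.5, 8.5, 2.4, 11.8 → max 11.8
B regrets: 2.9, 7.6, 6.9, 3.6, 12.7 → max 12.7
C regrets: 2.0, 0.0, 0.0, 0.0, 10.2 → max 10.2
D regrets: 8.8, 10.6, 1.0, 2.7, 0.0 → max 10.6
E regrets: 0.5, 2.7, 7.1, 6.0, 13.4 → max 13.4
Smallest max regret = 10.2 → C.

C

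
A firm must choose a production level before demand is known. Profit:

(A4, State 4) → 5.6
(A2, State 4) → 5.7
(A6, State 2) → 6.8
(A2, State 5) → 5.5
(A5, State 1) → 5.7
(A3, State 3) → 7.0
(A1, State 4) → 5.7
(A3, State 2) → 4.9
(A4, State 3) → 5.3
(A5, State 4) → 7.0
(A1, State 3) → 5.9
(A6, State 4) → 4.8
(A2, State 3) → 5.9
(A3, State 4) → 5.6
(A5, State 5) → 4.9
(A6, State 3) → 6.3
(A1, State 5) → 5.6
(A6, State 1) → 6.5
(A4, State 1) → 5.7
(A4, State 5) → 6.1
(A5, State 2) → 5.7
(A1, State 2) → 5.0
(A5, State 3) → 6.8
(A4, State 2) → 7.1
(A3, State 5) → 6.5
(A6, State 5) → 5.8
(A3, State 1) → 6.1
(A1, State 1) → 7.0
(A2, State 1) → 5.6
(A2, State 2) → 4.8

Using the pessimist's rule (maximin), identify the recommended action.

Row minima: A1=5.0, A2=4.8, A3=4.9, A4=5.3, A5=4.9, A6=4.8
Best worst-case = 5.3 → A4.

A4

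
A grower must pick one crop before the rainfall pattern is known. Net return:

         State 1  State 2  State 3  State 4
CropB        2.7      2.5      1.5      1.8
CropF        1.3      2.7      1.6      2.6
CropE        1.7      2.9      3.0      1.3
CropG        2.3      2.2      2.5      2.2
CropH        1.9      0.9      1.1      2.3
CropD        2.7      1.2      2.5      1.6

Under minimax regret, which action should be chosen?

CropG

Column bests: State 1=2.7, State 2=2.9, State 3=3.0, State 4=2.6.
CropB regrets: 0.0, 0.4, 1.5, 0.8 → max 1.5
CropF regrets: 1.4, 0.2, 1.4, 0.0 → max 1.4
CropE regrets: 1.0, 0.0, 0.0, 1.3 → max 1.3
CropG regrets: 0.4, 0.7, 0.5, 0.4 → max 0.7
CropH regrets: 0.8, 2.0, 1.9, 0.3 → max 2.0
CropD regrets: 0.0, 1.7, 0.5, 1.0 → max 1.7
Smallest max regret = 0.7 → CropG.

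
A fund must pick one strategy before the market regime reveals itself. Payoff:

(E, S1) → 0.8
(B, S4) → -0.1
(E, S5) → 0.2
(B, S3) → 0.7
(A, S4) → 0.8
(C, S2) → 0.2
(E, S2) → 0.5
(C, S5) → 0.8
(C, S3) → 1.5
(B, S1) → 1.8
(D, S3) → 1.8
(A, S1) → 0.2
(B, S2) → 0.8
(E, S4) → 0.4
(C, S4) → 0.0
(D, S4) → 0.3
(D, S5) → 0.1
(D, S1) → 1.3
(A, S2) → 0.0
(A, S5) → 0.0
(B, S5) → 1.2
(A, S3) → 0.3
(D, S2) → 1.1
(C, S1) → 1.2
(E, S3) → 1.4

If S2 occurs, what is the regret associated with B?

Best payoff under S2 is 1.1.
Regret = 1.1 − 0.8 = 0.3.

0.3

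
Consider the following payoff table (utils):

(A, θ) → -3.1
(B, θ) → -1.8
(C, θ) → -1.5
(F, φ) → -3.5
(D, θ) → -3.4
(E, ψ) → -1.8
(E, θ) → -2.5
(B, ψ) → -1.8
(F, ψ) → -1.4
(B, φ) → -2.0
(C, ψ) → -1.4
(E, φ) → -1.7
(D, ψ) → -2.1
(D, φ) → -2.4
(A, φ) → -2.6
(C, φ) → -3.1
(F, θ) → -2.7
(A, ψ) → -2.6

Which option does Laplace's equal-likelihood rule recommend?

Row averages: A=-83/30, B=-28/15, C=-2, D=-79/30, E=-2, F=-38/15
Highest average = -28/15 → B.

B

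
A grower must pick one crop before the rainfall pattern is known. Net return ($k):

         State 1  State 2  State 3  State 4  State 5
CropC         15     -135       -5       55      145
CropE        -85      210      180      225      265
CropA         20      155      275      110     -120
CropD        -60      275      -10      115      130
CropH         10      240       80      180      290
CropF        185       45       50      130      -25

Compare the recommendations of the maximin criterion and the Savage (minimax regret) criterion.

Row minima: CropC=-135, CropE=-85, CropA=-120, CropD=-60, CropH=10, CropF=-25
Best worst-case = 10 → CropH.
Column bests: State 1=185, State 2=275, State 3=275, State 4=225, State 5=290.
CropC regrets: 170, 410, 280, 170, 145 → max 410
CropE regrets: 270, 65, 95, 0, 25 → max 270
CropA regrets: 165, 120, 0, 115, 410 → max 410
CropD regrets: 245, 0, 285, 110, 160 → max 285
CropH regrets: 175, 35, 195, 45, 0 → max 195
CropF regrets: 0, 230, 225, 95, 315 → max 315
Smallest max regret = 195 → CropH.

maximin → CropH; minimax regret → CropH (agree)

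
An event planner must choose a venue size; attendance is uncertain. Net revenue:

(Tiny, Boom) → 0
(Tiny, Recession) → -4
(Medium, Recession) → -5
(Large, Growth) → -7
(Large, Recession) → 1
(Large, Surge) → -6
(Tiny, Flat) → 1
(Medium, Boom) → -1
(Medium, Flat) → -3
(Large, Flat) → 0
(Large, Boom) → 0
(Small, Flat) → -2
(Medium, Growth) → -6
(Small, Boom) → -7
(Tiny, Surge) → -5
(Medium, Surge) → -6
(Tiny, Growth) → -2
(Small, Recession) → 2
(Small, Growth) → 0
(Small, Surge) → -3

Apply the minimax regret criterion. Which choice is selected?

Tiny

Column bests: Recession=2, Flat=1, Growth=0, Boom=0, Surge=-3.
Tiny regrets: 6, 0, 2, 0, 2 → max 6
Small regrets: 0, 3, 0, 7, 0 → max 7
Medium regrets: 7, 4, 6, 1, 3 → max 7
Large regrets: 1, 1, 7, 0, 3 → max 7
Smallest max regret = 6 → Tiny.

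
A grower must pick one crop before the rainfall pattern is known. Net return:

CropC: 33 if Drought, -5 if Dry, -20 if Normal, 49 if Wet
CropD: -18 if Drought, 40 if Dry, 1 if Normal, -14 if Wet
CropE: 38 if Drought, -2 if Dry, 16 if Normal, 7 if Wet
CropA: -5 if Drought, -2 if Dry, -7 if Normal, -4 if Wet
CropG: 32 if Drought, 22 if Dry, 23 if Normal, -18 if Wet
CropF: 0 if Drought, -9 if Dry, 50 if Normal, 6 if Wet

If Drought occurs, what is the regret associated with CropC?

5

Best payoff under Drought is 38.
Regret = 38 − 33 = 5.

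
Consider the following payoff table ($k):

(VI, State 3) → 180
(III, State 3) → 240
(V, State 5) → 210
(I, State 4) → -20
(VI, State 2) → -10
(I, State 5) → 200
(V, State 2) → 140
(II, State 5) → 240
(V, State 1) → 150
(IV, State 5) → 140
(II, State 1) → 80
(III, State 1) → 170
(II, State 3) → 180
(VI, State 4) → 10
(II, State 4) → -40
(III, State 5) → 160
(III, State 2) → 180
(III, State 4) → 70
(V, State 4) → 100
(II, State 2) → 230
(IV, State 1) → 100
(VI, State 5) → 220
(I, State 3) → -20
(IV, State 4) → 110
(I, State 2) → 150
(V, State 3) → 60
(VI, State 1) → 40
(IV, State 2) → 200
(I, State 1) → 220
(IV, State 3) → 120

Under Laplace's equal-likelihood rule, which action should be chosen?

Row averages: I=106, II=138, III=164, IV=134, V=132, VI=88
Highest average = 164 → III.

III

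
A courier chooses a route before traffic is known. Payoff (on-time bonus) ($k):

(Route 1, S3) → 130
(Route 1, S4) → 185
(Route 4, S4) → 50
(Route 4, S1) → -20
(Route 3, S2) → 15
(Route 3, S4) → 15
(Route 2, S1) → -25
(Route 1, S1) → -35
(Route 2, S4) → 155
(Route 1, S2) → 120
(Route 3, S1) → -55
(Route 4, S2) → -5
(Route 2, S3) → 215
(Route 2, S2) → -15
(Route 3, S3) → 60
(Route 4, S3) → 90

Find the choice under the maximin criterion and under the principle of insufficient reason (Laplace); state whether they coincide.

Row minima: Route 1=-35, Route 2=-25, Route 3=-55, Route 4=-20
Best worst-case = -20 → Route 4.
Row averages: Route 1=100, Route 2=82.5, Route 3=8.75, Route 4=28.75
Highest average = 100 → Route 1.

maximin → Route 4; laplace → Route 1 (disagree)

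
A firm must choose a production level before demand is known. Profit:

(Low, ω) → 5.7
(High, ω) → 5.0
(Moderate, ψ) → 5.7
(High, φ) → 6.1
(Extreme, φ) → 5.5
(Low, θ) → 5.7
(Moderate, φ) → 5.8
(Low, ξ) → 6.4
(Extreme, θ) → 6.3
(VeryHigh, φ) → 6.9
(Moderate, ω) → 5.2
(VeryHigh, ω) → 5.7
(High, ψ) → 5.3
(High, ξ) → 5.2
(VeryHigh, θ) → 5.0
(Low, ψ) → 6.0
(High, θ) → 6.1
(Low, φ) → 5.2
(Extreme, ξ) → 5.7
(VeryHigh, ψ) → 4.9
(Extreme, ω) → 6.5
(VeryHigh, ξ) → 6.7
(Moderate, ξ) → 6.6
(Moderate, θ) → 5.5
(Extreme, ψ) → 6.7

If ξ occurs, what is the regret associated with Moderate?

0.1

Best payoff under ξ is 6.7.
Regret = 6.7 − 6.6 = 0.1.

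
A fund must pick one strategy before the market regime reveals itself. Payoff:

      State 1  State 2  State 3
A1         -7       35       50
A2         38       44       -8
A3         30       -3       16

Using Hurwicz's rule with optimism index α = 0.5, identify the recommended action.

A1: 0.5·50 + 0.5·(-7) = 21.5
A2: 0.5·44 + 0.5·(-8) = 18
A3: 0.5·30 + 0.5·(-3) = 13.5
Highest Hurwicz score = 21.5 → A1.

A1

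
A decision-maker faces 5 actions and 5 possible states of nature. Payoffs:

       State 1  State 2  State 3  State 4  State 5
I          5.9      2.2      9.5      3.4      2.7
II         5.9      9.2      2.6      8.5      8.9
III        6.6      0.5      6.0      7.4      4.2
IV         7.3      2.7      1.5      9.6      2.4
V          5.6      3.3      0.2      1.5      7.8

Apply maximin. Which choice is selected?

II

Row minima: I=2.2, II=2.6, III=0.5, IV=1.5, V=0.2
Best worst-case = 2.6 → II.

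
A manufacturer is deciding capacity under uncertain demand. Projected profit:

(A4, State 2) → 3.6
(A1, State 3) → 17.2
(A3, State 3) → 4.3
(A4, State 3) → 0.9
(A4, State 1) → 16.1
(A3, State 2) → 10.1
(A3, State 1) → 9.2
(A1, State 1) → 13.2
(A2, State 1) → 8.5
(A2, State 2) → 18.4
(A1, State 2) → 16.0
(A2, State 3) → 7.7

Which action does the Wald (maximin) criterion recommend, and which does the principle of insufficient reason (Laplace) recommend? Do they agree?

Row minima: A1=13.2, A2=7.7, A3=4.3, A4=0.9
Best worst-case = 13.2 → A1.
Row averages: A1=232/15, A2=173/15, A3=118/15, A4=103/15
Highest average = 232/15 → A1.

maximin → A1; laplace → A1 (agree)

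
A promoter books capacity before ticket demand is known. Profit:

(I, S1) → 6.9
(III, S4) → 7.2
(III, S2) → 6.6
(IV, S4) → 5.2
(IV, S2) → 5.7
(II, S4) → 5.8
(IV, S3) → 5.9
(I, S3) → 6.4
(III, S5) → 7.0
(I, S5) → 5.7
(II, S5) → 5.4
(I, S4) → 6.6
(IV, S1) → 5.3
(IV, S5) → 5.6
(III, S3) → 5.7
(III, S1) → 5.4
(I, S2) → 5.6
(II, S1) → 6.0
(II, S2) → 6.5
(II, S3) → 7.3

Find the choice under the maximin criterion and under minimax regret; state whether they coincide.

Row minima: I=5.6, II=5.4, III=5.4, IV=5.2
Best worst-case = 5.6 → I.
Column bests: S1=6.9, S2=6.6, S3=7.3, S4=7.2, S5=7.0.
I regrets: 0.0, 1.0, 0.9, 0.6, 1.3 → max 1.3
II regrets: 0.9, 0.1, 0.0, 1.4, 1.6 → max 1.6
III regrets: 1.5, 0.0, 1.6, 0.0, 0.0 → max 1.6
IV regrets: 1.6, 0.9, 1.4, 2.0, 1.4 → max 2.0
Smallest max regret = 1.3 → I.

maximin → I; minimax regret → I (agree)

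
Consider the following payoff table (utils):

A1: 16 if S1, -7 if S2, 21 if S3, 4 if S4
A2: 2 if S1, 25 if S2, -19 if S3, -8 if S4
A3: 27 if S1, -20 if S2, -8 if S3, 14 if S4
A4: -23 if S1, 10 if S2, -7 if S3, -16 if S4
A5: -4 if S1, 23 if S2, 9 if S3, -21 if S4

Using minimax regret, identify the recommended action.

A1

Column bests: S1=27, S2=25, S3=21, S4=14.
A1 regrets: 11, 32, 0, 10 → max 32
A2 regrets: 25, 0, 40, 22 → max 40
A3 regrets: 0, 45, 29, 0 → max 45
A4 regrets: 50, 15, 28, 30 → max 50
A5 regrets: 31, 2, 12, 35 → max 35
Smallest max regret = 32 → A1.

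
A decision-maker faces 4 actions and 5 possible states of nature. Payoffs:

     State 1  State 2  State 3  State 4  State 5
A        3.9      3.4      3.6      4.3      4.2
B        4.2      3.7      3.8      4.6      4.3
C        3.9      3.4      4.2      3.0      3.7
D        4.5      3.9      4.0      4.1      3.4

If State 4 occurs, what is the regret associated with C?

Best payoff under State 4 is 4.6.
Regret = 4.6 − 3.0 = 1.6.

1.6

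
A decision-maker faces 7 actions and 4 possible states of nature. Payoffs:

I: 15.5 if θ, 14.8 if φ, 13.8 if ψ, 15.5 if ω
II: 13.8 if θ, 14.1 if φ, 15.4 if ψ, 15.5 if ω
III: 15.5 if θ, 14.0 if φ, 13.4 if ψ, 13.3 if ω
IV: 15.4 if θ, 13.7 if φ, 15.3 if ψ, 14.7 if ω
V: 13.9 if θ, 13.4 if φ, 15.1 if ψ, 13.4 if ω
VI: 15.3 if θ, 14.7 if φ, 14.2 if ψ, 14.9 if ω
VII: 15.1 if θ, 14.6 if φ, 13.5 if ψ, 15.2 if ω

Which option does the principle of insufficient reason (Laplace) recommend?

Row averages: I=14.9, II=14.7, III=14.05, IV=14.775, V=13.95, VI=14.775, VII=14.6
Highest average = 14.9 → I.

I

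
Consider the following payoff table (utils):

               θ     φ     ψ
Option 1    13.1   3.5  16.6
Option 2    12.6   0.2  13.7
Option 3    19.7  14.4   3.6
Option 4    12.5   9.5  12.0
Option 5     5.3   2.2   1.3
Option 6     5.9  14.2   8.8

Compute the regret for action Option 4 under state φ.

4.9

Best payoff under φ is 14.4.
Regret = 14.4 − 9.5 = 4.9.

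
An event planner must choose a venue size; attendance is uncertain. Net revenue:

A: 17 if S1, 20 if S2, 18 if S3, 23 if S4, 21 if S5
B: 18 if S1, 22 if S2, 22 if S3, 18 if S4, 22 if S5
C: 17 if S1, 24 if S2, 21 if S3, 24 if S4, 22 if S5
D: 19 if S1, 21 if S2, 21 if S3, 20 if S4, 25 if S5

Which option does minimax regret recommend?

C

Column bests: S1=19, S2=24, S3=22, S4=24, S5=25.
A regrets: 2, 4, 4, 1, 4 → max 4
B regrets: 1, 2, 0, 6, 3 → max 6
C regrets: 2, 0, 1, 0, 3 → max 3
D regrets: 0, 3, 1, 4, 0 → max 4
Smallest max regret = 3 → C.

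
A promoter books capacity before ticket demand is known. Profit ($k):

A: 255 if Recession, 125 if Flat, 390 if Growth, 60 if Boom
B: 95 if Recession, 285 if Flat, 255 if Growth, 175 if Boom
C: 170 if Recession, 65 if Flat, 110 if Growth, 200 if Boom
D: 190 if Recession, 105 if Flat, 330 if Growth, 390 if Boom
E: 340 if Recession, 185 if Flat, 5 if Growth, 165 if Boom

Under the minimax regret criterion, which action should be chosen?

Column bests: Recession=340, Flat=285, Growth=390, Boom=390.
A regrets: 85, 160, 0, 330 → max 330
B regrets: 245, 0, 135, 215 → max 245
C regrets: 170, 220, 280, 190 → max 280
D regrets: 150, 180, 60, 0 → max 180
E regrets: 0, 100, 385, 225 → max 385
Smallest max regret = 180 → D.

D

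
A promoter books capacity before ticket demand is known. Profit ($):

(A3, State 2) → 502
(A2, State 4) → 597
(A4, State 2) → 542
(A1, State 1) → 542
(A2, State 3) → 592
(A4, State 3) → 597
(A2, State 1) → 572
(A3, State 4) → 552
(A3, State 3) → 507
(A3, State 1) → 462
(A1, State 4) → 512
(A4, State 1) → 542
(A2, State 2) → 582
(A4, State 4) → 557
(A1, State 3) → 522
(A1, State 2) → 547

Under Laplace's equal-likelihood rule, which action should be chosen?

Row averages: A1=530.75, A2=585.75, A3=505.75, A4=559.5
Highest average = 585.75 → A2.

A2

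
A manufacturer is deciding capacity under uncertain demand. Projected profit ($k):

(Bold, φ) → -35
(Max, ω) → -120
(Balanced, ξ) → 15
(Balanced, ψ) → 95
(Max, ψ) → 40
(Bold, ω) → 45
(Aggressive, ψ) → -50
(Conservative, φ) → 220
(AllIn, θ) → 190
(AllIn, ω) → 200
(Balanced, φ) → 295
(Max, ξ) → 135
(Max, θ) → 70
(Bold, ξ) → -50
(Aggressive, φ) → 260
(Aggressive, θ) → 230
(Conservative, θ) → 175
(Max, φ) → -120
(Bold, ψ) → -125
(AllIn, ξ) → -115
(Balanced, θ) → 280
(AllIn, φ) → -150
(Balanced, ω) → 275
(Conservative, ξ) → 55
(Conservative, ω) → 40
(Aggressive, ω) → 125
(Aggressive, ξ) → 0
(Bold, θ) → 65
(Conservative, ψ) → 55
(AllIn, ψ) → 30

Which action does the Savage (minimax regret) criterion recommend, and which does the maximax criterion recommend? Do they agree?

Column bests: θ=280, φ=295, ψ=95, ω=275, ξ=135.
Conservative regrets: 105, 75, 40, 235, 80 → max 235
Balanced regrets: 0, 0, 0, 0, 120 → max 120
Aggressive regrets: 50, 35, 145, 150, 135 → max 150
Bold regrets: 215, 330, 220, 230, 185 → max 330
AllIn regrets: 90, 445, 65, 75, 250 → max 445
Max regrets: 210, 415, 55, 395, 0 → max 415
Smallest max regret = 120 → Balanced.
Row maxima: Conservative=220, Balanced=295, Aggressive=260, Bold=65, AllIn=200, Max=135
Best best-case = 295 → Balanced.

minimax regret → Balanced; maximax → Balanced (agree)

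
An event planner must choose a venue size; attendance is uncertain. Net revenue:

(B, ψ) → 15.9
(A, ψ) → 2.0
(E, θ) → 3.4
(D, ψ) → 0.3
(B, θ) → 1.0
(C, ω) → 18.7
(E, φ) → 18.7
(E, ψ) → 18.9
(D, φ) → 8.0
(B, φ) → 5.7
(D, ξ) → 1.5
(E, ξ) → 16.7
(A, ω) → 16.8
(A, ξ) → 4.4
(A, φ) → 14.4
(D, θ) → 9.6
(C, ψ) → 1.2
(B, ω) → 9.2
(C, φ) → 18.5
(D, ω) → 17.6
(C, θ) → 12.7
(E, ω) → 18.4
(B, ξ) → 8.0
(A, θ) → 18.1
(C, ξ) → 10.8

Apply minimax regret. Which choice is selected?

E

Column bests: θ=18.1, φ=18.7, ψ=18.9, ω=18.7, ξ=16.7.
A regrets: 0.0, 4.3, 16.9, 1.9, 12.3 → max 16.9
B regrets: 17.1, 13.0, 3.0, 9.5, 8.7 → max 17.1
C regrets: 5.4, 0.2, 17.7, 0.0, 5.9 → max 17.7
D regrets: 8.5, 10.7, 18.6, 1.1, 15.2 → max 18.6
E regrets: 14.7, 0.0, 0.0, 0.3, 0.0 → max 14.7
Smallest max regret = 14.7 → E.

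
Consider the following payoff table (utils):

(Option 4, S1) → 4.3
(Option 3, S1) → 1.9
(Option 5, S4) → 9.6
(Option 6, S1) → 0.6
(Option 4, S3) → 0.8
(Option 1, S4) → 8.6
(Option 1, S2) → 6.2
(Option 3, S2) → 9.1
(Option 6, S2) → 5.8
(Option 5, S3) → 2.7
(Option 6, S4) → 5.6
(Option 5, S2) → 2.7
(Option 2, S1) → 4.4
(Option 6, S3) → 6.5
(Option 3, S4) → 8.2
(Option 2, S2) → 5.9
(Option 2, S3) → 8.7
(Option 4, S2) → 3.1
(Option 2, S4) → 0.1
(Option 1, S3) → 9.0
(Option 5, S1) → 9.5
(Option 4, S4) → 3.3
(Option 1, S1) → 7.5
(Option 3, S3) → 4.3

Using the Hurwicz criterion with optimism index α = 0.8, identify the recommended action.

Option 1: 0.8·9.0 + 0.2·6.2 = 8.44
Option 2: 0.8·8.7 + 0.2·0.1 = 6.98
Option 3: 0.8·9.1 + 0.2·1.9 = 7.66
Option 4: 0.8·4.3 + 0.2·0.8 = 3.6
Option 5: 0.8·9.6 + 0.2·2.7 = 8.22
Option 6: 0.8·6.5 + 0.2·0.6 = 5.32
Highest Hurwicz score = 8.44 → Option 1.

Option 1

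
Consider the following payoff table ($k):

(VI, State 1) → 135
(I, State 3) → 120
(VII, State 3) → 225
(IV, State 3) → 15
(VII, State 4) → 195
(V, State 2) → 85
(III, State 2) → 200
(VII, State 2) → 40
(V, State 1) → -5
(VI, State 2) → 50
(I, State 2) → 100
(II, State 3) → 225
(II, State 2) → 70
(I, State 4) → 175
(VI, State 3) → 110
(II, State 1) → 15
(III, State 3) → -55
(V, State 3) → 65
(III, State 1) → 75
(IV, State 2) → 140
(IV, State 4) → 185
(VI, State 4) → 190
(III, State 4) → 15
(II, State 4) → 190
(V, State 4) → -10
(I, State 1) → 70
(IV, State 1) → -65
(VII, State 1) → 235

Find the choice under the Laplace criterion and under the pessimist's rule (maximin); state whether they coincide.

laplace → VII; maximin → I (disagree)

Row averages: I=116.25, II=125, III=58.75, IV=68.75, V=33.75, VI=121.25, VII=173.75
Highest average = 173.75 → VII.
Row minima: I=70, II=15, III=-55, IV=-65, V=-10, VI=50, VII=40
Best worst-case = 70 → I.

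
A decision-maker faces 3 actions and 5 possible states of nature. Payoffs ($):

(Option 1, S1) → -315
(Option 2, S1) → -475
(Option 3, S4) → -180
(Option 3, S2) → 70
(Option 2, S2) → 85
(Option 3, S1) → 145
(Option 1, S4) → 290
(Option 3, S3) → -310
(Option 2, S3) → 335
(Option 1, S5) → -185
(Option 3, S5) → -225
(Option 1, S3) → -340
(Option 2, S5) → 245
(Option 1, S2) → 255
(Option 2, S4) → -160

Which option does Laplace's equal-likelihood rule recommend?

Option 2

Row averages: Option 1=-59, Option 2=6, Option 3=-100
Highest average = 6 → Option 2.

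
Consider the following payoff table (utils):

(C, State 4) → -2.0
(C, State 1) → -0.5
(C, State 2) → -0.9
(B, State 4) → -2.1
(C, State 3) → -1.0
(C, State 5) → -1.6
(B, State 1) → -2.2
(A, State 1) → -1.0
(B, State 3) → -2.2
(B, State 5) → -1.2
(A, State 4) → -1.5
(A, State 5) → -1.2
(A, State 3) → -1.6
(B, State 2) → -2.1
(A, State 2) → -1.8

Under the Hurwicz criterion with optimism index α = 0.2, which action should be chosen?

A: 0.2·(-1.0) + 0.8·(-1.8) = -1.64
B: 0.2·(-1.2) + 0.8·(-2.2) = -2
C: 0.2·(-0.5) + 0.8·(-2.0) = -1.7
Highest Hurwicz score = -1.64 → A.

A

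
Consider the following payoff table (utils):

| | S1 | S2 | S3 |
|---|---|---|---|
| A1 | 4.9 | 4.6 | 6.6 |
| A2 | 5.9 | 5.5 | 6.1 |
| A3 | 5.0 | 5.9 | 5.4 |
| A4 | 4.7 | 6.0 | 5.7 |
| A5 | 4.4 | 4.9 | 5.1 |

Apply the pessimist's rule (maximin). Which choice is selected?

Row minima: A1=4.6, A2=5.5, A3=5.0, A4=4.7, A5=4.4
Best worst-case = 5.5 → A2.

A2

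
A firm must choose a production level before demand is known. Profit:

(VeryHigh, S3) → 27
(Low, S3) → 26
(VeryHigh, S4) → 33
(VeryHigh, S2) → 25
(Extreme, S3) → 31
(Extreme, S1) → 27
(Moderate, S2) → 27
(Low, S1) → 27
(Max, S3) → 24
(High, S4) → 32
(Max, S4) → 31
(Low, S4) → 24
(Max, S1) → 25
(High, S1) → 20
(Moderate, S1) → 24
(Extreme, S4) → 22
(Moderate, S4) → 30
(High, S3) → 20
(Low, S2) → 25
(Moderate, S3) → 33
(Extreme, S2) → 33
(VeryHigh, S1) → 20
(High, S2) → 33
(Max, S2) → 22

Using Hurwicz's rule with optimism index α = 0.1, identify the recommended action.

Moderate

Low: 0.1·27 + 0.9·24 = 24.3
Moderate: 0.1·33 + 0.9·24 = 24.9
High: 0.1·33 + 0.9·20 = 21.3
VeryHigh: 0.1·33 + 0.9·20 = 21.3
Extreme: 0.1·33 + 0.9·22 = 23.1
Max: 0.1·31 + 0.9·22 = 22.9
Highest Hurwicz score = 24.9 → Moderate.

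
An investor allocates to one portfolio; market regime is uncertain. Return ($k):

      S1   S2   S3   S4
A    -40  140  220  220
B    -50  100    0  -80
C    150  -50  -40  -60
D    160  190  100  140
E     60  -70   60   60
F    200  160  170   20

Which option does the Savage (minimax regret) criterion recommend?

Column bests: S1=200, S2=190, S3=220, S4=220.
A regrets: 240, 50, 0, 0 → max 240
B regrets: 250, 90, 220, 300 → max 300
C regrets: 50, 240, 260, 280 → max 280
D regrets: 40, 0, 120, 80 → max 120
E regrets: 140, 260, 160, 160 → max 260
F regrets: 0, 30, 50, 200 → max 200
Smallest max regret = 120 → D.

D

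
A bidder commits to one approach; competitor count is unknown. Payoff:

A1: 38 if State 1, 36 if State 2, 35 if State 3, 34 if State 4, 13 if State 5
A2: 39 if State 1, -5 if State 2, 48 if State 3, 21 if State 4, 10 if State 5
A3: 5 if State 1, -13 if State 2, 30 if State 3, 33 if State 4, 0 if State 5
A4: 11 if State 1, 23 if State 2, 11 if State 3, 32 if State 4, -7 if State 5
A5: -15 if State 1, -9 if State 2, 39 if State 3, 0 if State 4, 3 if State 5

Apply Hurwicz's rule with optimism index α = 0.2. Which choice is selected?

A1: 0.2·38 + 0.8·13 = 18
A2: 0.2·48 + 0.8·(-5) = 5.6
A3: 0.2·33 + 0.8·(-13) = -3.8
A4: 0.2·32 + 0.8·(-7) = 0.8
A5: 0.2·39 + 0.8·(-15) = -4.2
Highest Hurwicz score = 18 → A1.

A1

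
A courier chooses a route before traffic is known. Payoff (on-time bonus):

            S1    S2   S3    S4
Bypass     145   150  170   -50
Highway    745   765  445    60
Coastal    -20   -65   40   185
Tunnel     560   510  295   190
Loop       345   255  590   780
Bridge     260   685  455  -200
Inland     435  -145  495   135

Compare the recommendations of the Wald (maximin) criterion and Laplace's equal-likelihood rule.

maximin → Loop; laplace → Highway (disagree)

Row minima: Bypass=-50, Highway=60, Coastal=-65, Tunnel=190, Loop=255, Bridge=-200, Inland=-145
Best worst-case = 255 → Loop.
Row averages: Bypass=103.75, Highway=503.75, Coastal=35, Tunnel=388.75, Loop=492.5, Bridge=300, Inland=230
Highest average = 503.75 → Highway.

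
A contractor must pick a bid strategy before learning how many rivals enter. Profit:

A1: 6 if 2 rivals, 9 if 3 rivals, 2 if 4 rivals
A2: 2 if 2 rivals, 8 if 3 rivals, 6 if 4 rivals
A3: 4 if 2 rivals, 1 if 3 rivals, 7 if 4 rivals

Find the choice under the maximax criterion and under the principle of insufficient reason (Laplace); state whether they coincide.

Row maxima: A1=9, A2=8, A3=7
Best best-case = 9 → A1.
Row averages: A1=17/3, A2=16/3, A3=4
Highest average = 17/3 → A1.

maximax → A1; laplace → A1 (agree)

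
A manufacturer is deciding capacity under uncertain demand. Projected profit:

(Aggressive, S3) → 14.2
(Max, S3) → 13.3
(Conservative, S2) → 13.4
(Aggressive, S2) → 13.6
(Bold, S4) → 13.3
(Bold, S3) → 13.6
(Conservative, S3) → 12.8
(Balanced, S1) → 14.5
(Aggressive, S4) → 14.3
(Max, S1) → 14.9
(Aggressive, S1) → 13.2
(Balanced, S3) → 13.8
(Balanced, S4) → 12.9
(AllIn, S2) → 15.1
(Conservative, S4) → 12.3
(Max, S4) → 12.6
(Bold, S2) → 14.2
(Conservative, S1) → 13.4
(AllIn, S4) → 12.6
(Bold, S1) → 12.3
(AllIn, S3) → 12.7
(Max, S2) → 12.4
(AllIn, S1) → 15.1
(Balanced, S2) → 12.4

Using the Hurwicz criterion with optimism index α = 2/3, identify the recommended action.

Conservative: 2/3·13.4 + 1/3·12.3 = 391/30
Balanced: 2/3·14.5 + 1/3·12.4 = 13.8
Aggressive: 2/3·14.3 + 1/3·13.2 = 209/15
Bold: 2/3·14.2 + 1/3·12.3 = 407/30
AllIn: 2/3·15.1 + 1/3·12.6 = 214/15
Max: 2/3·14.9 + 1/3·12.4 = 211/15
Highest Hurwicz score = 214/15 → AllIn.

AllIn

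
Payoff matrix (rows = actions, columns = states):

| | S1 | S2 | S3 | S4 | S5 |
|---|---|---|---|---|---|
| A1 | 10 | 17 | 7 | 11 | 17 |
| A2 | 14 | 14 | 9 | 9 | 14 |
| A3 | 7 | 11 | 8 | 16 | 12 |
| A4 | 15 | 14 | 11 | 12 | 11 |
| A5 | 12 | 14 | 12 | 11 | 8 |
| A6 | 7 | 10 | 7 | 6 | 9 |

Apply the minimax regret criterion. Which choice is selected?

A1

Column bests: S1=15, S2=17, S3=12, S4=16, S5=17.
A1 regrets: 5, 0, 5, 5, 0 → max 5
A2 regrets: 1, 3, 3, 7, 3 → max 7
A3 regrets: 8, 6, 4, 0, 5 → max 8
A4 regrets: 0, 3, 1, 4, 6 → max 6
A5 regrets: 3, 3, 0, 5, 9 → max 9
A6 regrets: 8, 7, 5, 10, 8 → max 10
Smallest max regret = 5 → A1.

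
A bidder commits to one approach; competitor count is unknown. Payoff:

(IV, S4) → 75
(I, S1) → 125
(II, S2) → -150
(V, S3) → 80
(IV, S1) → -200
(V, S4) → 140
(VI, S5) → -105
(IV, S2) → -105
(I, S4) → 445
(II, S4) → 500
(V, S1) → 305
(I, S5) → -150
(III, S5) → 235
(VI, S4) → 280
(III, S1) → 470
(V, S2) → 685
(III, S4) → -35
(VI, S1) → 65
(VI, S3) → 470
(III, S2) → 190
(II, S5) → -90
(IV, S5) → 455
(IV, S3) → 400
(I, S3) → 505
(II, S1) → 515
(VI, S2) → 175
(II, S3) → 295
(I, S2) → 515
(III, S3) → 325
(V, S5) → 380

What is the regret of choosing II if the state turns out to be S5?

Best payoff under S5 is 455.
Regret = 455 − (-90) = 545.

545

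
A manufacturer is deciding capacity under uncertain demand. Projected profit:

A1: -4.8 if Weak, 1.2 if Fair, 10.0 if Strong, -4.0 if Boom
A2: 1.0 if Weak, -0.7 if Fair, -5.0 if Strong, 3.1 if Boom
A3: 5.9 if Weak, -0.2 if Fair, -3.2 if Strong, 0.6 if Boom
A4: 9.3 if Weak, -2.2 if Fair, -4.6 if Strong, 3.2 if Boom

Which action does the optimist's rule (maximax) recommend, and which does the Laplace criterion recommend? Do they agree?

Row maxima: A1=10.0, A2=3.1, A3=5.9, A4=9.3
Best best-case = 10.0 → A1.
Row averages: A1=0.6, A2=-0.4, A3=0.775, A4=1.425
Highest average = 1.425 → A4.

maximax → A1; laplace → A4 (disagree)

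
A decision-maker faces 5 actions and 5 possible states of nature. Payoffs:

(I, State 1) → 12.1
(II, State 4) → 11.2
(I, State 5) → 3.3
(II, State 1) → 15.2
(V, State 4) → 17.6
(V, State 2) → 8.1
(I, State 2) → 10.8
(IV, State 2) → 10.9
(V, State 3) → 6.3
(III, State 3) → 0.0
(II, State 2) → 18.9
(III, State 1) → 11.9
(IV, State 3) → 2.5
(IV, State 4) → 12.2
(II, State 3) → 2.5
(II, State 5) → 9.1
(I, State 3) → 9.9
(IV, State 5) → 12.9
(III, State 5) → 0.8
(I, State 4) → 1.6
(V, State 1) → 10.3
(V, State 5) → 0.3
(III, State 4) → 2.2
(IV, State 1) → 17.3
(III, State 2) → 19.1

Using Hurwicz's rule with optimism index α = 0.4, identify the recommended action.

II

I: 0.4·12.1 + 0.6·1.6 = 5.8
II: 0.4·18.9 + 0.6·2.5 = 9.06
III: 0.4·19.1 + 0.6·0.0 = 7.64
IV: 0.4·17.3 + 0.6·2.5 = 8.42
V: 0.4·17.6 + 0.6·0.3 = 7.22
Highest Hurwicz score = 9.06 → II.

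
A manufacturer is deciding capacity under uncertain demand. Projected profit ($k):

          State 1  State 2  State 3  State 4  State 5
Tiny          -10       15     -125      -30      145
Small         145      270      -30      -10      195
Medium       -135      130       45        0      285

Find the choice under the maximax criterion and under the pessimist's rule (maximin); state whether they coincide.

maximax → Medium; maximin → Small (disagree)

Row maxima: Tiny=145, Small=270, Medium=285
Best best-case = 285 → Medium.
Row minima: Tiny=-125, Small=-30, Medium=-135
Best worst-case = -30 → Small.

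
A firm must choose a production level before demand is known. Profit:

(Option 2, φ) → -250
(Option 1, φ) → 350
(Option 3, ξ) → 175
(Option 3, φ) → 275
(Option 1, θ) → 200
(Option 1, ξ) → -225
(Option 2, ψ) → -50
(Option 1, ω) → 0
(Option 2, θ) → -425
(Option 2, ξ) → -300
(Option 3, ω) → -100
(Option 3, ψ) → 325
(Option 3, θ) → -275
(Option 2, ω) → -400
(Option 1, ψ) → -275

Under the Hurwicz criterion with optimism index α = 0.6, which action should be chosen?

Option 1: 0.6·350 + 0.4·(-275) = 100
Option 2: 0.6·(-50) + 0.4·(-425) = -200
Option 3: 0.6·325 + 0.4·(-275) = 85
Highest Hurwicz score = 100 → Option 1.

Option 1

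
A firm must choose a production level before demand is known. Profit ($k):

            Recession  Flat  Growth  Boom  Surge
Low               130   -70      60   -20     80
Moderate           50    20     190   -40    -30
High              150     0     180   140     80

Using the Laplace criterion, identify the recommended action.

Row averages: Low=36, Moderate=38, High=110
Highest average = 110 → High.

High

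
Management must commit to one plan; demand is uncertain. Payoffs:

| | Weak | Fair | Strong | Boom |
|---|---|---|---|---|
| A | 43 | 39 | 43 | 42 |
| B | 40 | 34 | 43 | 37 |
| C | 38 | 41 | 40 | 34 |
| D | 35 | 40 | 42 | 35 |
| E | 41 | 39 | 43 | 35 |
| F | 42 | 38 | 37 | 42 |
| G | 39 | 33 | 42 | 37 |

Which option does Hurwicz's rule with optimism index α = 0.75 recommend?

A: 0.75·43 + 0.25·39 = 42
B: 0.75·43 + 0.25·34 = 40.75
C: 0.75·41 + 0.25·34 = 39.25
D: 0.75·42 + 0.25·35 = 40.25
E: 0.75·43 + 0.25·35 = 41
F: 0.75·42 + 0.25·37 = 40.75
G: 0.75·42 + 0.25·33 = 39.75
Highest Hurwicz score = 42 → A.

A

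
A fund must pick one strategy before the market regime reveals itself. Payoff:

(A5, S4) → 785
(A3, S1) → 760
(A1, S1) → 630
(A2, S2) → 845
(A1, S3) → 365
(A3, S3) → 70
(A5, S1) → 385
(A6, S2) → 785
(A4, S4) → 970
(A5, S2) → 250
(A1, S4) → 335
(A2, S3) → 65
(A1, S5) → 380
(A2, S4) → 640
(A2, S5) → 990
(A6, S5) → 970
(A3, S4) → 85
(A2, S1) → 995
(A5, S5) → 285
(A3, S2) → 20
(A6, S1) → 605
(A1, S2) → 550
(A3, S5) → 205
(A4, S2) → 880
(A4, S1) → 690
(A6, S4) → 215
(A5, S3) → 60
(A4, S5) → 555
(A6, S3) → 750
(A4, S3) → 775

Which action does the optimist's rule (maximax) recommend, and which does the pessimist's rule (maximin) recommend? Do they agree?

Row maxima: A1=630, A2=995, A3=760, A4=970, A5=785, A6=970
Best best-case = 995 → A2.
Row minima: A1=335, A2=65, A3=20, A4=555, A5=60, A6=215
Best worst-case = 555 → A4.

maximax → A2; maximin → A4 (disagree)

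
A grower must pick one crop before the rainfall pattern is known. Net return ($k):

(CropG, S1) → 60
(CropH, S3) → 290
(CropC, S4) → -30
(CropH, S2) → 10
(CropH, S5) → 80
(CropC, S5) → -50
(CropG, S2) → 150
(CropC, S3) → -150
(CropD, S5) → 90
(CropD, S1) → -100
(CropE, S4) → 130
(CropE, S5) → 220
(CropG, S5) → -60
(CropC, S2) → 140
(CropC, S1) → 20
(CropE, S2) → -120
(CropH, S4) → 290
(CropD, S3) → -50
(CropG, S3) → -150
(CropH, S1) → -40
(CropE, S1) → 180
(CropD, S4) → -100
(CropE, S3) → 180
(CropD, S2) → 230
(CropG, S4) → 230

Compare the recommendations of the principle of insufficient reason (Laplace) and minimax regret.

laplace → CropH; minimax regret → CropH (agree)

Row averages: CropG=46, CropC=-14, CropE=118, CropH=126, CropD=14
Highest average = 126 → CropH.
Column bests: S1=180, S2=230, S3=290, S4=290, S5=220.
CropG regrets: 120, 80, 440, 60, 280 → max 440
CropC regrets: 160, 90, 440, 320, 270 → max 440
CropE regrets: 0, 350, 110, 160, 0 → max 350
CropH regrets: 220, 220, 0, 0, 140 → max 220
CropD regrets: 280, 0, 340, 390, 130 → max 390
Smallest max regret = 220 → CropH.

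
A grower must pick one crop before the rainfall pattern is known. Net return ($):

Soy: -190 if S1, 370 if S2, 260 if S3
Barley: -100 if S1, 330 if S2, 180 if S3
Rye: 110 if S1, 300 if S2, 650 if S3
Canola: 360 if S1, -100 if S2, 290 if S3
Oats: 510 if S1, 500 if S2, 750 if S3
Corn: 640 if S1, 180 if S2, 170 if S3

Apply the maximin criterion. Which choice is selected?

Oats

Row minima: Soy=-190, Barley=-100, Rye=110, Canola=-100, Oats=500, Corn=170
Best worst-case = 500 → Oats.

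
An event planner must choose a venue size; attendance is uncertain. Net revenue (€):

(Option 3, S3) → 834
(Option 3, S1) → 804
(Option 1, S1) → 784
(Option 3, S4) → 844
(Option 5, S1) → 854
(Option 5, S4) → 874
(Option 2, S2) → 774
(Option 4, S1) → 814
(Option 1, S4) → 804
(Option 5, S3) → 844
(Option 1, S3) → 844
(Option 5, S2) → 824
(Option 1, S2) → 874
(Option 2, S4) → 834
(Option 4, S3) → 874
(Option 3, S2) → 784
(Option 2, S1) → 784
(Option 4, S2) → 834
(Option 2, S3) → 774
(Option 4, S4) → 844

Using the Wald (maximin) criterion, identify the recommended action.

Row minima: Option 1=784, Option 2=774, Option 3=784, Option 4=814, Option 5=824
Best worst-case = 824 → Option 5.

Option 5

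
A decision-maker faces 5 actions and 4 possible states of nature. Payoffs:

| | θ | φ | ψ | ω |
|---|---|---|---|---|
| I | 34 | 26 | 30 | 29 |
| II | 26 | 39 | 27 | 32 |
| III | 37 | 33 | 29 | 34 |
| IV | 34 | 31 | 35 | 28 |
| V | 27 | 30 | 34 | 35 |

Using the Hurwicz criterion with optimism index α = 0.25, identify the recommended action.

III

I: 0.25·34 + 0.75·26 = 28
II: 0.25·39 + 0.75·26 = 29.25
III: 0.25·37 + 0.75·29 = 31
IV: 0.25·35 + 0.75·28 = 29.75
V: 0.25·35 + 0.75·27 = 29
Highest Hurwicz score = 31 → III.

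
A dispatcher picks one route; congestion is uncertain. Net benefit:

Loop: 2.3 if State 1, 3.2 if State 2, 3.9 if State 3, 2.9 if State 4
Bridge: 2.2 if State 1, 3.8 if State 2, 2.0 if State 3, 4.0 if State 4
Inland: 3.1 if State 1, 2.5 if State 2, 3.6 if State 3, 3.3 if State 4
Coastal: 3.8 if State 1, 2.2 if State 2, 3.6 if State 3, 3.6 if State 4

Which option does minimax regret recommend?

Column bests: State 1=3.8, State 2=3.8, State 3=3.9, State 4=4.0.
Loop regrets: 1.5, 0.6, 0.0, 1.1 → max 1.5
Bridge regrets: 1.6, 0.0, 1.9, 0.0 → max 1.9
Inland regrets: 0.7, 1.3, 0.3, 0.7 → max 1.3
Coastal regrets: 0.0, 1.6, 0.3, 0.4 → max 1.6
Smallest max regret = 1.3 → Inland.

Inland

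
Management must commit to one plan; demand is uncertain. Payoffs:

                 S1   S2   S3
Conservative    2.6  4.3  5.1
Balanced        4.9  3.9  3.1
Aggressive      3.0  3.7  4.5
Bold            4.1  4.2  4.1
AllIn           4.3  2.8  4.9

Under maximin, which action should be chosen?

Row minima: Conservative=2.6, Balanced=3.1, Aggressive=3.0, Bold=4.1, AllIn=2.8
Best worst-case = 4.1 → Bold.

Bold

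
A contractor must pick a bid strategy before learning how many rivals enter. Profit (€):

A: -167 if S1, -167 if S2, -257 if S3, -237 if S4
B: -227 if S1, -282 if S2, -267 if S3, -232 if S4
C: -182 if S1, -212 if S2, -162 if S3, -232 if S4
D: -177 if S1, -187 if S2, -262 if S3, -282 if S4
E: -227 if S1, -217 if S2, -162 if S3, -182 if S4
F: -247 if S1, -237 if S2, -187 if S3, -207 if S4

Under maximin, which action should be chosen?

E

Row minima: A=-257, B=-282, C=-232, D=-282, E=-227, F=-247
Best worst-case = -227 → E.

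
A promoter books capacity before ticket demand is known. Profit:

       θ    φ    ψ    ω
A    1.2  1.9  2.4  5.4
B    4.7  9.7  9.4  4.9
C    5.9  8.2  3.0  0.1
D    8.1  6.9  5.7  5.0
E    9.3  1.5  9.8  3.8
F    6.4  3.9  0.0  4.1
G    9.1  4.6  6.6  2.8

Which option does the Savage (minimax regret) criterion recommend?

Column bests: θ=9.3, φ=9.7, ψ=9.8, ω=5.4.
A regrets: 8.1, 7.8, 7.4, 0.0 → max 8.1
B regrets: 4.6, 0.0, 0.4, 0.5 → max 4.6
C regrets: 3.4, 1.5, 6.8, 5.3 → max 6.8
D regrets: 1.2, 2.8, 4.1, 0.4 → max 4.1
E regrets: 0.0, 8.2, 0.0, 1.6 → max 8.2
F regrets: 2.9, 5.8, 9.8, 1.3 → max 9.8
G regrets: 0.2, 5.1, 3.2, 2.6 → max 5.1
Smallest max regret = 4.1 → D.

D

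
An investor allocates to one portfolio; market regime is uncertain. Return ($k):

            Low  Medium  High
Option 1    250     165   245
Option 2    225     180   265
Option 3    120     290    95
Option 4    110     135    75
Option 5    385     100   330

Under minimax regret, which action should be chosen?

Column bests: Low=385, Medium=290, High=330.
Option 1 regrets: 135, 125, 85 → max 135
Option 2 regrets: 160, 110, 65 → max 160
Option 3 regrets: 265, 0, 235 → max 265
Option 4 regrets: 275, 155, 255 → max 275
Option 5 regrets: 0, 190, 0 → max 190
Smallest max regret = 135 → Option 1.

Option 1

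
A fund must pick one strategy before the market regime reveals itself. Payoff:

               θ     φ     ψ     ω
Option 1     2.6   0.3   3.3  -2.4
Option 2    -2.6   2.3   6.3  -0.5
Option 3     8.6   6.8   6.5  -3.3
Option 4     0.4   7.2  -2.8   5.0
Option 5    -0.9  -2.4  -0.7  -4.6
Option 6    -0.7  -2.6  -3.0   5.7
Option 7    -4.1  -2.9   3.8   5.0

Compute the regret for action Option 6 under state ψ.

9.5

Best payoff under ψ is 6.5.
Regret = 6.5 − (-3.0) = 9.5.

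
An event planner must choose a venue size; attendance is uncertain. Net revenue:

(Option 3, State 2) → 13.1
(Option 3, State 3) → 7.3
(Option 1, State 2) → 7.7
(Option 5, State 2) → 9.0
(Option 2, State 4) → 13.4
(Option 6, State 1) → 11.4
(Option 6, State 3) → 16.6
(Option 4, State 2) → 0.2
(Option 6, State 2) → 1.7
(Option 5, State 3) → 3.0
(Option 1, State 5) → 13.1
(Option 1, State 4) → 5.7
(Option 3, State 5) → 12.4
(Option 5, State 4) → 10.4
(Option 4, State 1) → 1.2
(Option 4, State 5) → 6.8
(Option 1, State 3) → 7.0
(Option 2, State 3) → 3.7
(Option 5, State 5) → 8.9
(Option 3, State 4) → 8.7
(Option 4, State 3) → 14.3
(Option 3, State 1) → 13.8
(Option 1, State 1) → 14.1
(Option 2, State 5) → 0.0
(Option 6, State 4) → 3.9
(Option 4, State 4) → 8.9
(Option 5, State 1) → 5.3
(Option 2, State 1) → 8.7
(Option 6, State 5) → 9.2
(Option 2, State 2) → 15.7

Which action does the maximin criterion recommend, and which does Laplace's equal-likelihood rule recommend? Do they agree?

maximin → Option 3; laplace → Option 3 (agree)

Row minima: Option 1=5.7, Option 2=0.0, Option 3=7.3, Option 4=0.2, Option 5=3.0, Option 6=1.7
Best worst-case = 7.3 → Option 3.
Row averages: Option 1=9.52, Option 2=8.3, Option 3=11.06, Option 4=6.28, Option 5=7.32, Option 6=8.56
Highest average = 11.06 → Option 3.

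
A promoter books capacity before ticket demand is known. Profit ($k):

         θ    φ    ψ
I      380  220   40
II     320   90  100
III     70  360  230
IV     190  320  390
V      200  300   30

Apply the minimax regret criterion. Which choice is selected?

IV

Column bests: θ=380, φ=360, ψ=390.
I regrets: 0, 140, 350 → max 350
II regrets: 60, 270, 290 → max 290
III regrets: 310, 0, 160 → max 310
IV regrets: 190, 40, 0 → max 190
V regrets: 180, 60, 360 → max 360
Smallest max regret = 190 → IV.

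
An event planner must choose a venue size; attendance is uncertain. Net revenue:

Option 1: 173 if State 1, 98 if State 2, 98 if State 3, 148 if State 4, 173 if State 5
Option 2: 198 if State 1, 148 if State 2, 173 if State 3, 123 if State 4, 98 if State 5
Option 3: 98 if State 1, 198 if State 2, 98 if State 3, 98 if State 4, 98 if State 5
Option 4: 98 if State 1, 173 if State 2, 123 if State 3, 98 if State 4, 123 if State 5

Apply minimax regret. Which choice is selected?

Option 2

Column bests: State 1=198, State 2=198, State 3=173, State 4=148, State 5=173.
Option 1 regrets: 25, 100, 75, 0, 0 → max 100
Option 2 regrets: 0, 50, 0, 25, 75 → max 75
Option 3 regrets: 100, 0, 75, 50, 75 → max 100
Option 4 regrets: 100, 25, 50, 50, 50 → max 100
Smallest max regret = 75 → Option 2.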